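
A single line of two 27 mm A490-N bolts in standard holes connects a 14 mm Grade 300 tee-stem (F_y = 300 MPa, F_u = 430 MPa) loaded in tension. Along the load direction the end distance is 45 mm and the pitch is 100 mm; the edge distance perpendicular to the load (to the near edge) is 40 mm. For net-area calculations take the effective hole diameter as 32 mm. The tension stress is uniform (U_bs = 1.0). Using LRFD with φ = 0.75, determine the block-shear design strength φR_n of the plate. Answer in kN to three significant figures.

Shear plane L_v = 45 + 1·100 = 145 mm; A_gv = 145 × 14 = 2030 mm².
A_nv = (145 − 1.5·32) × 14 = 1358 mm².
A_nt = (40 − 0.5·32) × 14 = 336 mm².
0.6 F_u A_nv = 350.4 kN; 0.6 F_y A_gv = 365.4 kN → shear rupture governs the shear term.
R_n = 350.4 + 1.0 × 430 × 336 / 1000 = 494.8 kN.
Design strength φR_n = 0.75 × 494.8 = 371 kN.

371 kN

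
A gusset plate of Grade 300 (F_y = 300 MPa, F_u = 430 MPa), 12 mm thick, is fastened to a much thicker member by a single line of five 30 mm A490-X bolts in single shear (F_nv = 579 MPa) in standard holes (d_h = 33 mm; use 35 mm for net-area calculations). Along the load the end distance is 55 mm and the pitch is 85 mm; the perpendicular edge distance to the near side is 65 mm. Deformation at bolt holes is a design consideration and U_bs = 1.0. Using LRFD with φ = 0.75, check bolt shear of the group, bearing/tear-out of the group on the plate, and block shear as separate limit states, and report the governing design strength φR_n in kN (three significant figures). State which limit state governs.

735 kN (block shear governs)

Bolt shear: A_b = π·30²/4 = 706.9 mm²; R_n = 579 × 706.9 × 5 × 1 / 1000 = 2046 kN → 0.75 × 2046 = 1530 kN.
Bearing: edge l_c = 38.5, r_n = 238.4 kN; interior l_c = 52, r_n = 322 kN; R_n = 238.4 + 4·322 = 1526 kN → 1140 kN.
Block shear: A_gv = 4740, A_nv = 2850, A_nt = 570 mm²; R_n = min(0.6F_uA_nv, 0.6F_yA_gv) + U_bs·F_u·A_nt = 980.4 kN → 735 kN.
Block shear governs: 735 kN.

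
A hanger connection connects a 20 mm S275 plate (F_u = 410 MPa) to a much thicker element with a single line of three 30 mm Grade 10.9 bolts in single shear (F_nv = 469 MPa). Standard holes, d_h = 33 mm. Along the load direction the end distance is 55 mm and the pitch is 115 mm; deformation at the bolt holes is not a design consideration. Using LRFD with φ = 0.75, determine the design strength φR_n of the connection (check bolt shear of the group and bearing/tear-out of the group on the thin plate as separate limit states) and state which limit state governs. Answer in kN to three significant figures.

Bolt shear: A_b = π·30²/4 = 706.9 mm²; R_n = 469 × 706.9 × 3 × 1 / 1000 = 994.5 kN → 0.75 × 994.5 = 746 kN.
Bearing (1.5 l_c t F_u ≤ 3.0 d t F_u): upper limit = 3.0·30·20·410 / 1000 = 738 kN.
  Edge l_c = 55 − 33/2 = 38.5 → r_n = 473.6 kN; interior l_c = 115 − 33 = 82 → r_n = 738 kN.
  R_n,bearing = 1·473.6 + 2·738 = 1950 kN → 0.75 × 1950 = 1460 kN.
Bolt shear governs: 746 kN.

746 kN (bolt shear governs)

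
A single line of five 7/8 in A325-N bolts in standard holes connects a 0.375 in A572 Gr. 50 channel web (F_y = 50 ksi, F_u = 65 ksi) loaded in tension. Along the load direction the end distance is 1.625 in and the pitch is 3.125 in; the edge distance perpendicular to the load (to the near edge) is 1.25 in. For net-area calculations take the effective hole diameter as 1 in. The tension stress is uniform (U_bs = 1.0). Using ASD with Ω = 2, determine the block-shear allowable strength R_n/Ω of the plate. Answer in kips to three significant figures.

79.5 kips

Shear plane L_v = 1.625 + 4·3.125 = 14.12 in; A_gv = 14.12 × 0.375 = 5.297 in².
A_nv = (14.12 − 4.5·1) × 0.375 = 3.609 in².
A_nt = (1.25 − 0.5·1) × 0.375 = 0.2812 in².
0.6 F_u A_nv = 140.8 kips; 0.6 F_y A_gv = 158.9 kips → shear rupture governs the shear term.
R_n = 140.8 + 1.0 × 65 × 0.2812 = 159 kips.
Allowable strength R_n/Ω = 159 / 2 = 79.5 kips.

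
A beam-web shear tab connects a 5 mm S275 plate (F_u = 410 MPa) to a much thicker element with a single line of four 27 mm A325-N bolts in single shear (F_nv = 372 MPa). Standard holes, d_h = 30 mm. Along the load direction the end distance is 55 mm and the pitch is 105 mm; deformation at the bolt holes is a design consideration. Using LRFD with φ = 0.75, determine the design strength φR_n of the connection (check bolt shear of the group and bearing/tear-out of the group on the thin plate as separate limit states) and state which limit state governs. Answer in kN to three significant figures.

373 kN (bearing governs)

Bolt shear: A_b = π·27²/4 = 572.6 mm²; R_n = 372 × 572.6 × 4 × 1 / 1000 = 852 kN → 0.75 × 852 = 639 kN.
Bearing (1.2 l_c t F_u ≤ 2.4 d t F_u): upper limit = 2.4·27·5·410 / 1000 = 132.8 kN.
  Edge l_c = 55 − 30/2 = 40 → r_n = 98.4 kN; interior l_c = 105 − 30 = 75 → r_n = 132.8 kN.
  R_n,bearing = 1·98.4 + 3·132.8 = 496.9 kN → 0.75 × 496.9 = 373 kN.
Bearing governs: 373 kN.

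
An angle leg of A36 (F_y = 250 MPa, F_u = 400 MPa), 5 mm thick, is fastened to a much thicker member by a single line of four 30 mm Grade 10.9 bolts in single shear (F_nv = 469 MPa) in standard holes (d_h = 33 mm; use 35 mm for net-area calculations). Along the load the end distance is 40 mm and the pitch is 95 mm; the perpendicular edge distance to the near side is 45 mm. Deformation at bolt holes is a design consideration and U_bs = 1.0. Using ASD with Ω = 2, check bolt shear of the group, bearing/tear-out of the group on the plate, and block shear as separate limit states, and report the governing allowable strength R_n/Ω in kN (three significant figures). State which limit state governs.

149 kN (block shear governs)

Bolt shear: A_b = π·30²/4 = 706.9 mm²; R_n = 469 × 706.9 × 4 × 1 / 1000 = 1326 kN → 1326 / 2 = 663 kN.
Bearing: edge l_c = 23.5, r_n = 56.4 kN; interior l_c = 62, r_n = 144 kN; R_n = 56.4 + 3·144 = 488.4 kN → 244 kN.
Block shear: A_gv = 1625, A_nv = 1012, A_nt = 137.5 mm²; R_n = min(0.6F_uA_nv, 0.6F_yA_gv) + U_bs·F_u·A_nt = 298 kN → 149 kN.
Block shear governs: 149 kN.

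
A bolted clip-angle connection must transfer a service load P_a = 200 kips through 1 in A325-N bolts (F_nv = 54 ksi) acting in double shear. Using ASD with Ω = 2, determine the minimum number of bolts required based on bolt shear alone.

5 bolts

A_b = π·1²/4 = 0.7854 in².
Per-bolt allowable strength R_n/Ω = 54 × 0.7854 × 2 / 2 = 42.41 kips.
n ≥ 200 / 42.41 = 4.716 → use 5 bolts.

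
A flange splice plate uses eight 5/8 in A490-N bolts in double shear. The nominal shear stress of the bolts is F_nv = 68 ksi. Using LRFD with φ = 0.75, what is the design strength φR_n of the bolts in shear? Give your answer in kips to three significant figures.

250 kips

A_b = π × 0.625² / 4 = 0.3068 in².
R_n = F_nv · A_b · n · n_s = 68 × 0.3068 × 8 × 2 = 333.8 kips.
Design strength φR_n = 0.75 × 333.8 = 250 kips.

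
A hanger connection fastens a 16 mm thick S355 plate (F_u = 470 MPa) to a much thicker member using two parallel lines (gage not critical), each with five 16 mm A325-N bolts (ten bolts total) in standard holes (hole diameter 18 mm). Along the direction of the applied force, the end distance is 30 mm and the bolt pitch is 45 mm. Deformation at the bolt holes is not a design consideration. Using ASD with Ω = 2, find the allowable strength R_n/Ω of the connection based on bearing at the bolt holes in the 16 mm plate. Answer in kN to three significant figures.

Per bolt r_n = 1.5 l_c t F_u ≤ 3.0 d t F_u; upper limit = 3.0 × 16 × 16 × 470 / 1000 = 361 kN.
Edge bolt: l_c = 30 − 18/2 = 21 mm → 1.5 × 21 × 16 × 470 / 1000 = 236.9 → r_n = 236.9 kN.
Interior bolts: l_c = 45 − 18 = 27 mm → 1.5 × 27 × 16 × 470 / 1000 = 304.6 → r_n = 304.6 kN.
R_n = 2 × 236.9 + 8 × 304.6 = 2910 kN.
Allowable strength R_n/Ω = 2910 / 2 = 1460 kN.

1460 kN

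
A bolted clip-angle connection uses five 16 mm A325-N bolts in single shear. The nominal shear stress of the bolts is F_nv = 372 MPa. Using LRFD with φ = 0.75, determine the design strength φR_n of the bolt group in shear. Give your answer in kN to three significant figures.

280 kN

A_b = π × 16² / 4 = 201.1 mm².
R_n = F_nv · A_b · n · n_s = 372 × 201.1 × 5 × 1 / 1000 = 374 kN.
Design strength φR_n = 0.75 × 374 = 280 kN.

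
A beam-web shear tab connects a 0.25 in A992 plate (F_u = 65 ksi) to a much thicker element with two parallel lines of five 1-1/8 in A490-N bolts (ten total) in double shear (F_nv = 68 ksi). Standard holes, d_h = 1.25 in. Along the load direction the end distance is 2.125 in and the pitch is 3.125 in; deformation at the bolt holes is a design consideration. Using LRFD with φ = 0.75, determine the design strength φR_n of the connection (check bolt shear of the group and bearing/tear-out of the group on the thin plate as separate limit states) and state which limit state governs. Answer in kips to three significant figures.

263 kips (bearing governs)

Bolt shear: A_b = π·1.125²/4 = 0.994 in²; R_n = 68 × 0.994 × 10 × 2 = 1352 kips → 0.75 × 1352 = 1010 kips.
Bearing (1.2 l_c t F_u ≤ 2.4 d t F_u): upper limit = 2.4·1.125·0.25·65 = 43.87 kips.
  Edge l_c = 2.125 − 1.25/2 = 1.5 → r_n = 29.25 kips; interior l_c = 3.125 − 1.25 = 1.875 → r_n = 36.56 kips.
  R_n,bearing = 2·29.25 + 8·36.56 = 351 kips → 0.75 × 351 = 263 kips.
Bearing governs: 263 kips.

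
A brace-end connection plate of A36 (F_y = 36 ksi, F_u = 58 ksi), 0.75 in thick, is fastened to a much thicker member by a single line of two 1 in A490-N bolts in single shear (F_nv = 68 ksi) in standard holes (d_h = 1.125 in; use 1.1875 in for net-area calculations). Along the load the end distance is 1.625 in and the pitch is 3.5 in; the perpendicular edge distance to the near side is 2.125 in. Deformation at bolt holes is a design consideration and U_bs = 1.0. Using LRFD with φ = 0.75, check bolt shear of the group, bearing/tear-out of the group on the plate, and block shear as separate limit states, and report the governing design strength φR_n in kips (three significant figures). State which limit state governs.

Bolt shear: A_b = π·1²/4 = 0.7854 in²; R_n = 68 × 0.7854 × 2 × 1 = 106.8 kips → 0.75 × 106.8 = 80.1 kips.
Bearing: edge l_c = 1.062, r_n = 55.46 kips; interior l_c = 2.375, r_n = 104.4 kips; R_n = 55.46 + 1·104.4 = 159.9 kips → 120 kips.
Block shear: A_gv = 3.844, A_nv = 2.508, A_nt = 1.148 in²; R_n = min(0.6F_uA_nv, 0.6F_yA_gv) + U_bs·F_u·A_nt = 149.6 kips → 112 kips.
Bolt shear governs: 80.1 kips.

80.1 kips (bolt shear governs)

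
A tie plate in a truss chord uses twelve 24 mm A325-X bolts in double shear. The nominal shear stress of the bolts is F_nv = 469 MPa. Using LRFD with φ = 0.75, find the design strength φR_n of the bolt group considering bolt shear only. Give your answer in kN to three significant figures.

3820 kN

A_b = π × 24² / 4 = 452.4 mm².
R_n = F_nv · A_b · n · n_s = 469 × 452.4 × 12 × 2 / 1000 = 5092 kN.
Design strength φR_n = 0.75 × 5092 = 3820 kN.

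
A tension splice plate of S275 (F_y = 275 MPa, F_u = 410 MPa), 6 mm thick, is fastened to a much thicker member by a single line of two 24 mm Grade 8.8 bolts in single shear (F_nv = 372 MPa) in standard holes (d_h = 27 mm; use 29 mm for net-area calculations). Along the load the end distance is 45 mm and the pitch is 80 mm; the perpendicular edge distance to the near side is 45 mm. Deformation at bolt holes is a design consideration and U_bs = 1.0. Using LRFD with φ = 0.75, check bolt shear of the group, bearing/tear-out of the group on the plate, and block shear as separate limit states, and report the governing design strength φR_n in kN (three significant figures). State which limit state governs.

146 kN (block shear governs)

Bolt shear: A_b = π·24²/4 = 452.4 mm²; R_n = 372 × 452.4 × 2 × 1 / 1000 = 336.6 kN → 0.75 × 336.6 = 252 kN.
Bearing: edge l_c = 31.5, r_n = 92.99 kN; interior l_c = 53, r_n = 141.7 kN; R_n = 92.99 + 1·141.7 = 234.7 kN → 176 kN.
Block shear: A_gv = 750, A_nv = 489, A_nt = 183 mm²; R_n = min(0.6F_uA_nv, 0.6F_yA_gv) + U_bs·F_u·A_nt = 195.3 kN → 146 kN.
Block shear governs: 146 kN.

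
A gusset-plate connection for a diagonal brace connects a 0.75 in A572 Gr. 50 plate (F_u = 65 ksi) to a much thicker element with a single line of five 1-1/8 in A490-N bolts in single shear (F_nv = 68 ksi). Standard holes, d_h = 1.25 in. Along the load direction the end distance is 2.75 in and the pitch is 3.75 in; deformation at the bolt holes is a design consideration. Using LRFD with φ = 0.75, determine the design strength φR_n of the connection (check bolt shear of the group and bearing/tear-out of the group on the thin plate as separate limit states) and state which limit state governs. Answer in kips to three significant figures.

Bolt shear: A_b = π·1.125²/4 = 0.994 in²; R_n = 68 × 0.994 × 5 × 1 = 338 kips → 0.75 × 338 = 253 kips.
Bearing (1.2 l_c t F_u ≤ 2.4 d t F_u): upper limit = 2.4·1.125·0.75·65 = 131.6 kips.
  Edge l_c = 2.75 − 1.25/2 = 2.125 → r_n = 124.3 kips; interior l_c = 3.75 − 1.25 = 2.5 → r_n = 131.6 kips.
  R_n,bearing = 1·124.3 + 4·131.6 = 650.8 kips → 0.75 × 650.8 = 488 kips.
Bolt shear governs: 253 kips.

253 kips (bolt shear governs)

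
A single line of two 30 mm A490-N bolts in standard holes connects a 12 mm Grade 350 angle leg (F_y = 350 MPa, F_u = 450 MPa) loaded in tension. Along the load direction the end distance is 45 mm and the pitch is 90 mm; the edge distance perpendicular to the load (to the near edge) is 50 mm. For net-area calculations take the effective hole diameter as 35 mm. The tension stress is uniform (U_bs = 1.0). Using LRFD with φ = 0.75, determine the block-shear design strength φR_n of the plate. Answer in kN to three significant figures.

Shear plane L_v = 45 + 1·90 = 135 mm; A_gv = 135 × 12 = 1620 mm².
A_nv = (135 − 1.5·35) × 12 = 990 mm².
A_nt = (50 − 0.5·35) × 12 = 390 mm².
0.6 F_u A_nv = 267.3 kN; 0.6 F_y A_gv = 340.2 kN → shear rupture governs the shear term.
R_n = 267.3 + 1.0 × 450 × 390 / 1000 = 442.8 kN.
Design strength φR_n = 0.75 × 442.8 = 332 kN.

332 kN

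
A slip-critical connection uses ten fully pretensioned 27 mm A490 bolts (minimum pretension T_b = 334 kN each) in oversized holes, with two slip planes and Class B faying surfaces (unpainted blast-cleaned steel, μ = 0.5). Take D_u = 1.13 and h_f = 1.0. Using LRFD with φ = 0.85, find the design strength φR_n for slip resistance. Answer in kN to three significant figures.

R_n = μ · D_u · h_f · T_b · n_s · n_b = 0.5 × 1.13 × 1.0 × 334 × 2 × 10 = 3774 kN.
Design strength φR_n = 0.85 × 3774 = 3210 kN.

3210 kN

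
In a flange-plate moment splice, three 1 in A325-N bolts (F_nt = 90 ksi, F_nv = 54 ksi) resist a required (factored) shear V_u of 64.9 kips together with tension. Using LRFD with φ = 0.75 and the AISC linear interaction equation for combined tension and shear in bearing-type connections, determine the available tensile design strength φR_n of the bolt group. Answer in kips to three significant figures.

98.6 kips

A_b = π·1²/4 = 0.7854 in²; f_rv = 64.9 / (3 × 0.7854) = 27.54 ksi.
F'_nt = 1.3 F_nt − (F_nt / φF_nv) f_rv = 1.3·90 − (90/(0.75·54))·27.54 = 55.79 ksi, capped at F_nt → F'_nt = 55.79 ksi.
R_n = F'_nt · A_b · n = 55.79 × 0.7854 × 3 = 131.5 kips.
Design strength φR_n = 0.75 × 131.5 = 98.6 kips.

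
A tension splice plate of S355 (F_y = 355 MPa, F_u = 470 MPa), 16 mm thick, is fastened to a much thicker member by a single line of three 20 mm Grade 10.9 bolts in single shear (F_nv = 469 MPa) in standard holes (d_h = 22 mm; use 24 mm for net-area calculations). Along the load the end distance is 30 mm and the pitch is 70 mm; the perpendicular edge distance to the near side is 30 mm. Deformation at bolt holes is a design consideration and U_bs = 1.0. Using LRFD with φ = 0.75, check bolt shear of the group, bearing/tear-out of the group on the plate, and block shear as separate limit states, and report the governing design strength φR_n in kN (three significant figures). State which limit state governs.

332 kN (bolt shear governs)

Bolt shear: A_b = π·20²/4 = 314.2 mm²; R_n = 469 × 314.2 × 3 × 1 / 1000 = 442 kN → 0.75 × 442 = 332 kN.
Bearing: edge l_c = 19, r_n = 171.5 kN; interior l_c = 48, r_n = 361 kN; R_n = 171.5 + 2·361 = 893.4 kN → 670 kN.
Block shear: A_gv = 2720, A_nv = 1760, A_nt = 288 mm²; R_n = min(0.6F_uA_nv, 0.6F_yA_gv) + U_bs·F_u·A_nt = 631.7 kN → 474 kN.
Bolt shear governs: 332 kN.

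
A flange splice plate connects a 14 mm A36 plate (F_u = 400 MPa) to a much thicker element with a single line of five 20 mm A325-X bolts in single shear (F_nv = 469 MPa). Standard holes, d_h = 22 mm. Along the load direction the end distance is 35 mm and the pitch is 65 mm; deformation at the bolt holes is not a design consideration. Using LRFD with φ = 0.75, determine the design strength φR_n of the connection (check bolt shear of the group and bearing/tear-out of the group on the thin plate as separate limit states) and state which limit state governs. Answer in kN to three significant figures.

Bolt shear: A_b = π·20²/4 = 314.2 mm²; R_n = 469 × 314.2 × 5 × 1 / 1000 = 736.7 kN → 0.75 × 736.7 = 553 kN.
Bearing (1.5 l_c t F_u ≤ 3.0 d t F_u): upper limit = 3.0·20·14·400 / 1000 = 336 kN.
  Edge l_c = 35 − 22/2 = 24 → r_n = 201.6 kN; interior l_c = 65 − 22 = 43 → r_n = 336 kN.
  R_n,bearing = 1·201.6 + 4·336 = 1546 kN → 0.75 × 1546 = 1160 kN.
Bolt shear governs: 553 kN.

553 kN (bolt shear governs)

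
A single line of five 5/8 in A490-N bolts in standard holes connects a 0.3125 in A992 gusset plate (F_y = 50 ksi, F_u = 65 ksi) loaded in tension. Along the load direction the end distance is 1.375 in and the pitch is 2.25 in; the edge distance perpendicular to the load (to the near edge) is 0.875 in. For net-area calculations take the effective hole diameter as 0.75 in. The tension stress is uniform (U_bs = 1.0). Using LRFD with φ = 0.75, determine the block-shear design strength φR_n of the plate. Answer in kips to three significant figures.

71.6 kips

Shear plane L_v = 1.375 + 4·2.25 = 10.38 in; A_gv = 10.38 × 0.3125 = 3.242 in².
A_nv = (10.38 − 4.5·0.75) × 0.3125 = 2.188 in².
A_nt = (0.875 − 0.5·0.75) × 0.3125 = 0.1562 in².
0.6 F_u A_nv = 85.31 kips; 0.6 F_y A_gv = 97.27 kips → shear rupture governs the shear term.
R_n = 85.31 + 1.0 × 65 × 0.1562 = 95.47 kips.
Design strength φR_n = 0.75 × 95.47 = 71.6 kips.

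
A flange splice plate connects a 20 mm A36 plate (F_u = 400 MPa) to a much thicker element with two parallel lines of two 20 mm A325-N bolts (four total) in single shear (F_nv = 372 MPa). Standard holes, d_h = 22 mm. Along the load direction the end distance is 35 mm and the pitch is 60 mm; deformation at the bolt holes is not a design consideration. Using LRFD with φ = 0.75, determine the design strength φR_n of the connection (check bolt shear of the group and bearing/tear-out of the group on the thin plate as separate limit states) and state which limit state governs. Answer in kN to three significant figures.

Bolt shear: A_b = π·20²/4 = 314.2 mm²; R_n = 372 × 314.2 × 4 × 1 / 1000 = 467.5 kN → 0.75 × 467.5 = 351 kN.
Bearing (1.5 l_c t F_u ≤ 3.0 d t F_u): upper limit = 3.0·20·20·400 / 1000 = 480 kN.
  Edge l_c = 35 − 22/2 = 24 → r_n = 288 kN; interior l_c = 60 − 22 = 38 → r_n = 456 kN.
  R_n,bearing = 2·288 + 2·456 = 1488 kN → 0.75 × 1488 = 1120 kN.
Bolt shear governs: 351 kN.

351 kN (bolt shear governs)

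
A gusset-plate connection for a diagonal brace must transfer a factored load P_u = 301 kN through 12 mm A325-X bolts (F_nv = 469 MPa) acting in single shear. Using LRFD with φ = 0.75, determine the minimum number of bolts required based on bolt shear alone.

A_b = π·12²/4 = 113.1 mm².
Per-bolt design strength φR_n = 0.75 × 469 × 113.1 × 1 / 1000 = 39.78 kN.
n ≥ 301 / 39.78 = 7.566 → use 8 bolts.

8 bolts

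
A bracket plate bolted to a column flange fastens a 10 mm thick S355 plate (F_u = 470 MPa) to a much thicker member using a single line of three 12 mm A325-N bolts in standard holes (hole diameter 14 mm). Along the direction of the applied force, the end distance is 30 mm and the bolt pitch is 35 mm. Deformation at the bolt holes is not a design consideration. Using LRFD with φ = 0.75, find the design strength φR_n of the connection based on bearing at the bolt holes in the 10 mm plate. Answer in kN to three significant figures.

Per bolt r_n = 1.5 l_c t F_u ≤ 3.0 d t F_u; upper limit = 3.0 × 12 × 10 × 470 / 1000 = 169.2 kN.
Edge bolt: l_c = 30 − 14/2 = 23 mm → 1.5 × 23 × 10 × 470 / 1000 = 162.2 → r_n = 162.2 kN.
Interior bolts: l_c = 35 − 14 = 21 mm → 1.5 × 21 × 10 × 470 / 1000 = 148.1 → r_n = 148.1 kN.
R_n = 1 × 162.2 + 2 × 148.1 = 458.2 kN.
Design strength φR_n = 0.75 × 458.2 = 344 kN.

344 kN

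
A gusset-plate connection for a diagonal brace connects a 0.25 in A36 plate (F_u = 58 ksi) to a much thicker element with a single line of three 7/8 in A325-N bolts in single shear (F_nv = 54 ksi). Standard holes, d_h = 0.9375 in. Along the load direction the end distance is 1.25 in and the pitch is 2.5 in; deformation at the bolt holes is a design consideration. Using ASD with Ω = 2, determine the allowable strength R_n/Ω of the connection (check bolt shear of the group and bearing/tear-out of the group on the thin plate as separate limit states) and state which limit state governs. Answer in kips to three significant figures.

Bolt shear: A_b = π·0.875²/4 = 0.6013 in²; R_n = 54 × 0.6013 × 3 × 1 = 97.41 kips → 97.41 / 2 = 48.7 kips.
Bearing (1.2 l_c t F_u ≤ 2.4 d t F_u): upper limit = 2.4·0.875·0.25·58 = 30.45 kips.
  Edge l_c = 1.25 − 0.9375/2 = 0.7812 → r_n = 13.59 kips; interior l_c = 2.5 − 0.9375 = 1.562 → r_n = 27.19 kips.
  R_n,bearing = 1·13.59 + 2·27.19 = 67.97 kips → 67.97 / 2 = 34 kips.
Bearing governs: 34 kips.

34 kips (bearing governs)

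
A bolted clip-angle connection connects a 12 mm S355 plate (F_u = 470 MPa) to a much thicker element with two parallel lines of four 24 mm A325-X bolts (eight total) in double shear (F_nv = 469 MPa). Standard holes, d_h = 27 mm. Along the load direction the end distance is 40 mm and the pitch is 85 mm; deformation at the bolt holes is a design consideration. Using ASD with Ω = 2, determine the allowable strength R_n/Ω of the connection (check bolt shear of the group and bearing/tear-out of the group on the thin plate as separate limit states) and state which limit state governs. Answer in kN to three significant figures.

1150 kN (bearing governs)

Bolt shear: A_b = π·24²/4 = 452.4 mm²; R_n = 469 × 452.4 × 8 × 2 / 1000 = 3395 kN → 3395 / 2 = 1700 kN.
Bearing (1.2 l_c t F_u ≤ 2.4 d t F_u): upper limit = 2.4·24·12·470 / 1000 = 324.9 kN.
  Edge l_c = 40 − 27/2 = 26.5 → r_n = 179.4 kN; interior l_c = 85 − 27 = 58 → r_n = 324.9 kN.
  R_n,bearing = 2·179.4 + 6·324.9 = 2308 kN → 2308 / 2 = 1150 kN.
Bearing governs: 1150 kN.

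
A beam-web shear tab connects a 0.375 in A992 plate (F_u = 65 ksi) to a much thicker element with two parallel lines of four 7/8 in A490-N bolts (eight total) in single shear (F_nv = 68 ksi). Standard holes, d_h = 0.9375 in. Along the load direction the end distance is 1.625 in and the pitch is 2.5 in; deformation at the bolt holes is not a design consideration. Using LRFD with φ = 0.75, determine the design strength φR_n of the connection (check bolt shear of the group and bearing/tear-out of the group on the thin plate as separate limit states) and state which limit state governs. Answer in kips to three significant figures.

245 kips (bolt shear governs)

Bolt shear: A_b = π·0.875²/4 = 0.6013 in²; R_n = 68 × 0.6013 × 8 × 1 = 327.1 kips → 0.75 × 327.1 = 245 kips.
Bearing (1.5 l_c t F_u ≤ 3.0 d t F_u): upper limit = 3.0·0.875·0.375·65 = 63.98 kips.
  Edge l_c = 1.625 − 0.9375/2 = 1.156 → r_n = 42.28 kips; interior l_c = 2.5 − 0.9375 = 1.562 → r_n = 57.13 kips.
  R_n,bearing = 2·42.28 + 6·57.13 = 427.3 kips → 0.75 × 427.3 = 320 kips.
Bolt shear governs: 245 kips.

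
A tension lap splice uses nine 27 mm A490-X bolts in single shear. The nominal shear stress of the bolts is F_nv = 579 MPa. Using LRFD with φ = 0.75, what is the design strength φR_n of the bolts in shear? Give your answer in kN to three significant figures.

2240 kN

A_b = π × 27² / 4 = 572.6 mm².
R_n = F_nv · A_b · n · n_s = 579 × 572.6 × 9 × 1 / 1000 = 2984 kN.
Design strength φR_n = 0.75 × 2984 = 2240 kN.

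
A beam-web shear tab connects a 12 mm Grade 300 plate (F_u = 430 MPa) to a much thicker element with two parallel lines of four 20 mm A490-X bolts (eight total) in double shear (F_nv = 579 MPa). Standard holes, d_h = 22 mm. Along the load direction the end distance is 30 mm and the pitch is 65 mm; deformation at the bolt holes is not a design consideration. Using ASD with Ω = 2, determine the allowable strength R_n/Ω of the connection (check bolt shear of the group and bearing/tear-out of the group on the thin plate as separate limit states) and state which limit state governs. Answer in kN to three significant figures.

Bolt shear: A_b = π·20²/4 = 314.2 mm²; R_n = 579 × 314.2 × 8 × 2 / 1000 = 2910 kN → 2910 / 2 = 1460 kN.
Bearing (1.5 l_c t F_u ≤ 3.0 d t F_u): upper limit = 3.0·20·12·430 / 1000 = 309.6 kN.
  Edge l_c = 30 − 22/2 = 19 → r_n = 147.1 kN; interior l_c = 65 − 22 = 43 → r_n = 309.6 kN.
  R_n,bearing = 2·147.1 + 6·309.6 = 2152 kN → 2152 / 2 = 1080 kN.
Bearing governs: 1080 kN.

1080 kN (bearing governs)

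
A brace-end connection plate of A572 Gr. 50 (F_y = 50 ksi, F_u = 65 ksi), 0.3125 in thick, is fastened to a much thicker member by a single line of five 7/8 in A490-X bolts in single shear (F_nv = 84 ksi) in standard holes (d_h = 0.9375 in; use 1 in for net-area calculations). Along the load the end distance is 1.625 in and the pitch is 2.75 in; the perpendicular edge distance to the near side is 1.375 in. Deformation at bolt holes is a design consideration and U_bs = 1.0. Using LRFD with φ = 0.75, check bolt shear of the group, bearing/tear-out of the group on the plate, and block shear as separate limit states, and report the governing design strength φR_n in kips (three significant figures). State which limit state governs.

87.6 kips (block shear governs)

Bolt shear: A_b = π·0.875²/4 = 0.6013 in²; R_n = 84 × 0.6013 × 5 × 1 = 252.6 kips → 0.75 × 252.6 = 189 kips.
Bearing: edge l_c = 1.156, r_n = 28.18 kips; interior l_c = 1.812, r_n = 42.66 kips; R_n = 28.18 + 4·42.66 = 198.8 kips → 149 kips.
Block shear: A_gv = 3.945, A_nv = 2.539, A_nt = 0.2734 in²; R_n = min(0.6F_uA_nv, 0.6F_yA_gv) + U_bs·F_u·A_nt = 116.8 kips → 87.6 kips.
Block shear governs: 87.6 kips.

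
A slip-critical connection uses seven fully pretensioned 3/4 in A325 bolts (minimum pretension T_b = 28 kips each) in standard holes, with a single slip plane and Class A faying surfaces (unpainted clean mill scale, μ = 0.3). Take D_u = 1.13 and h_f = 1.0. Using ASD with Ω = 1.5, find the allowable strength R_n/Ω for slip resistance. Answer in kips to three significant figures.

R_n = μ · D_u · h_f · T_b · n_s · n_b = 0.3 × 1.13 × 1.0 × 28 × 1 × 7 = 66.44 kips.
Allowable strength R_n/Ω = 66.44 / 1.5 = 44.3 kips.

44.3 kips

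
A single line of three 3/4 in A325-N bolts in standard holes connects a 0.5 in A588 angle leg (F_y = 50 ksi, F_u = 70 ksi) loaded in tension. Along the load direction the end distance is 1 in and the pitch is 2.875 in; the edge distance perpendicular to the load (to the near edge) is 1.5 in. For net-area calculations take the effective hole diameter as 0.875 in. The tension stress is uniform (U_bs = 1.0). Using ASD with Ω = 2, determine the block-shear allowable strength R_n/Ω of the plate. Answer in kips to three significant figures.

Shear plane L_v = 1 + 2·2.875 = 6.75 in; A_gv = 6.75 × 0.5 = 3.375 in².
A_nv = (6.75 − 2.5·0.875) × 0.5 = 2.281 in².
A_nt = (1.5 − 0.5·0.875) × 0.5 = 0.5312 in².
0.6 F_u A_nv = 95.81 kips; 0.6 F_y A_gv = 101.2 kips → shear rupture governs the shear term.
R_n = 95.81 + 1.0 × 70 × 0.5312 = 133 kips.
Allowable strength R_n/Ω = 133 / 2 = 66.5 kips.

66.5 kips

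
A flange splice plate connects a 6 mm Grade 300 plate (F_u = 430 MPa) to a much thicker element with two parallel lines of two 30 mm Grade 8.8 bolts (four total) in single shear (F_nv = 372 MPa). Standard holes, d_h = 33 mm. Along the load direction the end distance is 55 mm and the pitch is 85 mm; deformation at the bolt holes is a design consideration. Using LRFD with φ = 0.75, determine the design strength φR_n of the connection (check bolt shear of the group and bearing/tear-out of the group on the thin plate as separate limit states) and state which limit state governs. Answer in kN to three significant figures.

420 kN (bearing governs)

Bolt shear: A_b = π·30²/4 = 706.9 mm²; R_n = 372 × 706.9 × 4 × 1 / 1000 = 1052 kN → 0.75 × 1052 = 789 kN.
Bearing (1.2 l_c t F_u ≤ 2.4 d t F_u): upper limit = 2.4·30·6·430 / 1000 = 185.8 kN.
  Edge l_c = 55 − 33/2 = 38.5 → r_n = 119.2 kN; interior l_c = 85 − 33 = 52 → r_n = 161 kN.
  R_n,bearing = 2·119.2 + 2·161 = 560.4 kN → 0.75 × 560.4 = 420 kN.
Bearing governs: 420 kN.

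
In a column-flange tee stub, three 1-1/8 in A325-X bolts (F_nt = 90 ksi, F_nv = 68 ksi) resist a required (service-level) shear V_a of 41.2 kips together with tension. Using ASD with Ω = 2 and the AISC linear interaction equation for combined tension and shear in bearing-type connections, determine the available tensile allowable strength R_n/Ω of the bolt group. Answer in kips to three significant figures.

A_b = π·1.125²/4 = 0.994 in²; f_rv = 41.2 / (3 × 0.994) = 13.82 ksi.
F'_nt = 1.3 F_nt − (Ω F_nt / F_nv) f_rv = 1.3·90 − (2·90/68)·13.82 = 80.43 ksi, capped at F_nt → F'_nt = 80.43 ksi.
R_n = F'_nt · A_b · n = 80.43 × 0.994 × 3 = 239.8 kips.
Allowable strength R_n/Ω = 239.8 / 2 = 120 kips.

120 kips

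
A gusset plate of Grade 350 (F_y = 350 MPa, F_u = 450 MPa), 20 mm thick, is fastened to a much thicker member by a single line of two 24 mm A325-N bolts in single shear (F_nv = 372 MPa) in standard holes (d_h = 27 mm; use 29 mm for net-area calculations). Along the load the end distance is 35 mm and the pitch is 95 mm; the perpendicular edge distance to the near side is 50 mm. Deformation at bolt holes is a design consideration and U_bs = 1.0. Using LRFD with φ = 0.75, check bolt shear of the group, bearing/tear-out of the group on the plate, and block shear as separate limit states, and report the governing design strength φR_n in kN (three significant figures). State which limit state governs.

252 kN (bolt shear governs)

Bolt shear: A_b = π·24²/4 = 452.4 mm²; R_n = 372 × 452.4 × 2 × 1 / 1000 = 336.6 kN → 0.75 × 336.6 = 252 kN.
Bearing: edge l_c = 21.5, r_n = 232.2 kN; interior l_c = 68, r_n = 518.4 kN; R_n = 232.2 + 1·518.4 = 750.6 kN → 563 kN.
Block shear: A_gv = 2600, A_nv = 1730, A_nt = 710 mm²; R_n = min(0.6F_uA_nv, 0.6F_yA_gv) + U_bs·F_u·A_nt = 786.6 kN → 590 kN.
Bolt shear governs: 252 kN.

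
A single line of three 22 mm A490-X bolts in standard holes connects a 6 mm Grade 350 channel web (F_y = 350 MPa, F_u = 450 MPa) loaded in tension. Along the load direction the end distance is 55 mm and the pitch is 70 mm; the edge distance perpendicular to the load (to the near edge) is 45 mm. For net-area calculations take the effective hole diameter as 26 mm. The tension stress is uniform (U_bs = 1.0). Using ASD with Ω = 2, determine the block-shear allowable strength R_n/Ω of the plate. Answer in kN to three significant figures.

148 kN

Shear plane L_v = 55 + 2·70 = 195 mm; A_gv = 195 × 6 = 1170 mm².
A_nv = (195 − 2.5·26) × 6 = 780 mm².
A_nt = (45 − 0.5·26) × 6 = 192 mm².
0.6 F_u A_nv = 210.6 kN; 0.6 F_y A_gv = 245.7 kN → shear rupture governs the shear term.
R_n = 210.6 + 1.0 × 450 × 192 / 1000 = 297 kN.
Allowable strength R_n/Ω = 297 / 2 = 148 kN.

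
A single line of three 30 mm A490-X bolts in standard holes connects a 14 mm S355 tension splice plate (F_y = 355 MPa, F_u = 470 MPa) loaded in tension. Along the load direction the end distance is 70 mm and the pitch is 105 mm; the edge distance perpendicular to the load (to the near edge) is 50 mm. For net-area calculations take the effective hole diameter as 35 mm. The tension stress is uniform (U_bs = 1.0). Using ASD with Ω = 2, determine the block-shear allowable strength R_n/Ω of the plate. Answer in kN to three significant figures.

487 kN

Shear plane L_v = 70 + 2·105 = 280 mm; A_gv = 280 × 14 = 3920 mm².
A_nv = (280 − 2.5·35) × 14 = 2695 mm².
A_nt = (50 − 0.5·35) × 14 = 455 mm².
0.6 F_u A_nv = 760 kN; 0.6 F_y A_gv = 835 kN → shear rupture governs the shear term.
R_n = 760 + 1.0 × 470 × 455 / 1000 = 973.8 kN.
Allowable strength R_n/Ω = 973.8 / 2 = 487 kN.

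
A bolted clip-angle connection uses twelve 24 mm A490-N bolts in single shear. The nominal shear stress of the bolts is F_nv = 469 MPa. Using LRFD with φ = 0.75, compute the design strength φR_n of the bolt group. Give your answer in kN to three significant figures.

A_b = π × 24² / 4 = 452.4 mm².
R_n = F_nv · A_b · n · n_s = 469 × 452.4 × 12 × 1 / 1000 = 2546 kN.
Design strength φR_n = 0.75 × 2546 = 1910 kN.

1910 kN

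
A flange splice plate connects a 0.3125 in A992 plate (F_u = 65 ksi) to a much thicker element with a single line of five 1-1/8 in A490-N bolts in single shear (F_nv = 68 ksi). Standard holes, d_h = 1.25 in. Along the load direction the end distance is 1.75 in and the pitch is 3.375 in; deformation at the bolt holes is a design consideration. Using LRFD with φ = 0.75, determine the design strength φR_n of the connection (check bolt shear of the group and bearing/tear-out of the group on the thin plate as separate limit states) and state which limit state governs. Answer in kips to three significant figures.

176 kips (bearing governs)

Bolt shear: A_b = π·1.125²/4 = 0.994 in²; R_n = 68 × 0.994 × 5 × 1 = 338 kips → 0.75 × 338 = 253 kips.
Bearing (1.2 l_c t F_u ≤ 2.4 d t F_u): upper limit = 2.4·1.125·0.3125·65 = 54.84 kips.
  Edge l_c = 1.75 − 1.25/2 = 1.125 → r_n = 27.42 kips; interior l_c = 3.375 − 1.25 = 2.125 → r_n = 51.8 kips.
  R_n,bearing = 1·27.42 + 4·51.8 = 234.6 kips → 0.75 × 234.6 = 176 kips.
Bearing governs: 176 kips.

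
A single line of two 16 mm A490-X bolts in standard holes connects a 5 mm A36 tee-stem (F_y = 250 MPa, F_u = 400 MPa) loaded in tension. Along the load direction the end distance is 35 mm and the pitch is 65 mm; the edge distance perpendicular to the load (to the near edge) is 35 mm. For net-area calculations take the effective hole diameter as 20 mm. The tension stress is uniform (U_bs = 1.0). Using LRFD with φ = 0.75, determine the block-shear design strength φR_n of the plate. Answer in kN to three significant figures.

93.8 kN

Shear plane L_v = 35 + 1·65 = 100 mm; A_gv = 100 × 5 = 500 mm².
A_nv = (100 − 1.5·20) × 5 = 350 mm².
A_nt = (35 − 0.5·20) × 5 = 125 mm².
0.6 F_u A_nv = 84 kN; 0.6 F_y A_gv = 75 kN → shear yielding governs the shear term.
R_n = 75 + 1.0 × 400 × 125 / 1000 = 125 kN.
Design strength φR_n = 0.75 × 125 = 93.8 kN.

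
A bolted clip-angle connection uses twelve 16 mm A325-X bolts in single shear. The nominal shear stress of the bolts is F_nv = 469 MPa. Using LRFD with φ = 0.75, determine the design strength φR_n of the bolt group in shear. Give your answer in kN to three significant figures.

A_b = π × 16² / 4 = 201.1 mm².
R_n = F_nv · A_b · n · n_s = 469 × 201.1 × 12 × 1 / 1000 = 1132 kN.
Design strength φR_n = 0.75 × 1132 = 849 kN.

849 kN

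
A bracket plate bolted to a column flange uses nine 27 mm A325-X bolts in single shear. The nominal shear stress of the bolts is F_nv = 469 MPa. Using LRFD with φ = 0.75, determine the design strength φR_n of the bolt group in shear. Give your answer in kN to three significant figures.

A_b = π × 27² / 4 = 572.6 mm².
R_n = F_nv · A_b · n · n_s = 469 × 572.6 × 9 × 1 / 1000 = 2417 kN.
Design strength φR_n = 0.75 × 2417 = 1810 kN.

1810 kN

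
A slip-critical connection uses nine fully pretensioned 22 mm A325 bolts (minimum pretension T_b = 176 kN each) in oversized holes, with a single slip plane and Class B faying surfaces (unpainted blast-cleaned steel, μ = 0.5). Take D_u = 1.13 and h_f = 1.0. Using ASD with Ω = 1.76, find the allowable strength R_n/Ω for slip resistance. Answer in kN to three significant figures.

R_n = μ · D_u · h_f · T_b · n_s · n_b = 0.5 × 1.13 × 1.0 × 176 × 1 × 9 = 895 kN.
Allowable strength R_n/Ω = 895 / 1.76 = 508 kN.

508 kN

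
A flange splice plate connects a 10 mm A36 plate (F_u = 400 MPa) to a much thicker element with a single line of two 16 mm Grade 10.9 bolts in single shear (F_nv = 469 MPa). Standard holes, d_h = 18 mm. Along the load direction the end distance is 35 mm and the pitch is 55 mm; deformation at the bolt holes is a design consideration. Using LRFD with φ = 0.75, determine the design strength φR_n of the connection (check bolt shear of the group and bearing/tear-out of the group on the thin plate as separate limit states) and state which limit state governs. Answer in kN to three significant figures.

141 kN (bolt shear governs)

Bolt shear: A_b = π·16²/4 = 201.1 mm²; R_n = 469 × 201.1 × 2 × 1 / 1000 = 188.6 kN → 0.75 × 188.6 = 141 kN.
Bearing (1.2 l_c t F_u ≤ 2.4 d t F_u): upper limit = 2.4·16·10·400 / 1000 = 153.6 kN.
  Edge l_c = 35 − 18/2 = 26 → r_n = 124.8 kN; interior l_c = 55 − 18 = 37 → r_n = 153.6 kN.
  R_n,bearing = 1·124.8 + 1·153.6 = 278.4 kN → 0.75 × 278.4 = 209 kN.
Bolt shear governs: 141 kN.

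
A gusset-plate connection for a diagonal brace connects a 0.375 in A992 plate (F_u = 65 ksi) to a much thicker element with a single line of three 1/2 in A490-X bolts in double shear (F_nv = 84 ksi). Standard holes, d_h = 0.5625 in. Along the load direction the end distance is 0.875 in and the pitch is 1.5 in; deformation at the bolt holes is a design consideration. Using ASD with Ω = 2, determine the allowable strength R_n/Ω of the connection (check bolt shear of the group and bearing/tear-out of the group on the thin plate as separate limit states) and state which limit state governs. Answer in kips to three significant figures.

36.1 kips (bearing governs)

Bolt shear: A_b = π·0.5²/4 = 0.1963 in²; R_n = 84 × 0.1963 × 3 × 2 = 98.96 kips → 98.96 / 2 = 49.5 kips.
Bearing (1.2 l_c t F_u ≤ 2.4 d t F_u): upper limit = 2.4·0.5·0.375·65 = 29.25 kips.
  Edge l_c = 0.875 − 0.5625/2 = 0.5938 → r_n = 17.37 kips; interior l_c = 1.5 − 0.5625 = 0.9375 → r_n = 27.42 kips.
  R_n,bearing = 1·17.37 + 2·27.42 = 72.21 kips → 72.21 / 2 = 36.1 kips.
Bearing governs: 36.1 kips.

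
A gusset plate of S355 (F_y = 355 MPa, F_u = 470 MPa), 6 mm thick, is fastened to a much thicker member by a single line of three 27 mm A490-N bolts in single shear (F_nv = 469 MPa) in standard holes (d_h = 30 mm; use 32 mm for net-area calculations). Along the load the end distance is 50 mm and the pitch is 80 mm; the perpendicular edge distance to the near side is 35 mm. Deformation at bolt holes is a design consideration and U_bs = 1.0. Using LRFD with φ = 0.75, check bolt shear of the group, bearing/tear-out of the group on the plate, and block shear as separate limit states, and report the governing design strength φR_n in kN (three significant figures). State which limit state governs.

205 kN (block shear governs)

Bolt shear: A_b = π·27²/4 = 572.6 mm²; R_n = 469 × 572.6 × 3 × 1 / 1000 = 805.6 kN → 0.75 × 805.6 = 604 kN.
Bearing: edge l_c = 35, r_n = 118.4 kN; interior l_c = 50, r_n = 169.2 kN; R_n = 118.4 + 2·169.2 = 456.8 kN → 343 kN.
Block shear: A_gv = 1260, A_nv = 780, A_nt = 114 mm²; R_n = min(0.6F_uA_nv, 0.6F_yA_gv) + U_bs·F_u·A_nt = 273.5 kN → 205 kN.
Block shear governs: 205 kN.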